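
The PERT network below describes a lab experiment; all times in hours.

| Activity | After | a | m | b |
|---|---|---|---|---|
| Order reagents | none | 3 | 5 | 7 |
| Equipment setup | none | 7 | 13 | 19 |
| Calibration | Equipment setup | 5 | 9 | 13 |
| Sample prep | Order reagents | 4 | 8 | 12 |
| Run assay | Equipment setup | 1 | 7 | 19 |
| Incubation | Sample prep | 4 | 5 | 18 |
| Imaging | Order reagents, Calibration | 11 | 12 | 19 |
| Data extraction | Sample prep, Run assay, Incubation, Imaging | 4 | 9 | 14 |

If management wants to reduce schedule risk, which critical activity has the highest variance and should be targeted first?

Equipment setup

te_Order reagents = (3 + 4·5 + 7)/6 = 30/6 = 5; σ²_Order reagents = ((7−3)/6)² = 0.444
te_Equipment setup = (7 + 4·13 + 19)/6 = 78/6 = 13; σ²_Equipment setup = ((19−7)/6)² = 4.000
te_Calibration = (5 + 4·9 + 13)/6 = 54/6 = 9; σ²_Calibration = ((13−5)/6)² = 1.778
te_Sample prep = (4 + 4·8 + 12)/6 = 48/6 = 8; σ²_Sample prep = ((12−4)/6)² = 1.778
te_Run assay = (1 + 4·7 + 19)/6 = 48/6 = 8; σ²_Run assay = ((19−1)/6)² = 9.000
te_Incubation = (4 + 4·5 + 18)/6 = 42/6 = 7; σ²_Incubation = ((18−4)/6)² = 5.444
te_Imaging = (11 + 4·12 + 19)/6 = 78/6 = 13; σ²_Imaging = ((19−11)/6)² = 1.778
te_Data extraction = (4 + 4·9 + 14)/6 = 54/6 = 9; σ²_Data extraction = ((14−4)/6)² = 2.778

Forward pass:
ES_Order reagents = 0; EF_Order reagents = 5
ES_Equipment setup = 0; EF_Equipment setup = 13
ES_Calibration = 13; EF_Calibration = 13+9 = 22
ES_Sample prep = 5; EF_Sample prep = 5+8 = 13
ES_Run assay = 13; EF_Run assay = 13+8 = 21
ES_Incubation = 13; EF_Incubation = 13+7 = 20
ES_Imaging = max(EF_Order reagents=5, EF_Calibration=22) = 22; EF_Imaging = 22+13 = 35
ES_Data extraction = max(EF_Sample prep=13, EF_Run assay=21, EF_Incubation=20, EF_Imaging=35) = 35; EF_Data extraction = 35+9 = 44
Expected project duration μ = 44 hours. Critical path: Equipment setup → Calibration → Imaging → Data extraction.

Variances on critical path: σ²_Equipment setup=4.000, σ²_Calibration=1.778, σ²_Imaging=1.778, σ²_Data extraction=2.778.
Largest is σ²_Equipment setup = 4.000.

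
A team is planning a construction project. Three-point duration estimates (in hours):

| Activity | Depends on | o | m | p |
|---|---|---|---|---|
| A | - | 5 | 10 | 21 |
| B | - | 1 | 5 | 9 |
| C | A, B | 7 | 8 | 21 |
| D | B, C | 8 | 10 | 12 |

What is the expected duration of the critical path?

31 hours

te_A = (5 + 4·10 + 21)/6 = 66/6 = 11
te_B = (1 + 4·5 + 9)/6 = 30/6 = 5
te_C = (7 + 4·8 + 21)/6 = 60/6 = 10
te_D = (8 + 4·10 + 12)/6 = 60/6 = 10

Forward pass:
ES_A = 0; EF_A = 11
ES_B = 0; EF_B = 5
ES_C = max(EF_A=11, EF_B=5) = 11; EF_C = 11+10 = 21
ES_D = max(EF_B=5, EF_C=21) = 21; EF_D = 21+10 = 31
Expected project duration μ = 31 hours. Critical path: A → C → D.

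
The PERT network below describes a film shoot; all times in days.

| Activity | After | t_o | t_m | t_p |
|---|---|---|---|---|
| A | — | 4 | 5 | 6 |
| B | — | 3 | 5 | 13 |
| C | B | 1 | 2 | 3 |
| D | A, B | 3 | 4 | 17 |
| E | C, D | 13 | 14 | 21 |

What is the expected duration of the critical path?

27 days

te_A = (4 + 4·5 + 6)/6 = 30/6 = 5
te_B = (3 + 4·5 + 13)/6 = 36/6 = 6
te_C = (1 + 4·2 + 3)/6 = 12/6 = 2
te_D = (3 + 4·4 + 17)/6 = 36/6 = 6
te_E = (13 + 4·14 + 21)/6 = 90/6 = 15

Forward pass:
ES_A = 0; EF_A = 5
ES_B = 0; EF_B = 6
ES_C = 6; EF_C = 6+2 = 8
ES_D = max(EF_A=5, EF_B=6) = 6; EF_D = 6+6 = 12
ES_E = max(EF_C=8, EF_D=12) = 12; EF_E = 12+15 = 27
Expected project duration μ = 27 days. Critical path: B → D → E.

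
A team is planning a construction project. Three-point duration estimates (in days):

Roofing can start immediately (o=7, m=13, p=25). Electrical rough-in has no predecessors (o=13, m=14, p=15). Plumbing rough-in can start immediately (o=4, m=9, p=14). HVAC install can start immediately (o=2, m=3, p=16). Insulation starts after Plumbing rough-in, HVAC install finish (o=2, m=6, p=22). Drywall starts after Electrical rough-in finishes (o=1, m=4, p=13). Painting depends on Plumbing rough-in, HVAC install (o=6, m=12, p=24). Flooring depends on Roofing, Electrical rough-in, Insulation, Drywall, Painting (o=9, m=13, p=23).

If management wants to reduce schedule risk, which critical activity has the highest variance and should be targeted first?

te_Roofing = (7 + 4·13 + 25)/6 = 84/6 = 14; σ²_Roofing = ((25−7)/6)² = 9.000
te_Electrical rough-in = (13 + 4·14 + 15)/6 = 84/6 = 14; σ²_Electrical rough-in = ((15−13)/6)² = 0.111
te_Plumbing rough-in = (4 + 4·9 + 14)/6 = 54/6 = 9; σ²_Plumbing rough-in = ((14−4)/6)² = 2.778
te_HVAC install = (2 + 4·3 + 16)/6 = 30/6 = 5; σ²_HVAC install = ((16−2)/6)² = 5.444
te_Insulation = (2 + 4·6 + 22)/6 = 48/6 = 8; σ²_Insulation = ((22−2)/6)² = 11.111
te_Drywall = (1 + 4·4 + 13)/6 = 30/6 = 5; σ²_Drywall = ((13−1)/6)² = 4.000
te_Painting = (6 + 4·12 + 24)/6 = 78/6 = 13; σ²_Painting = ((24−6)/6)² = 9.000
te_Flooring = (9 + 4·13 + 23)/6 = 84/6 = 14; σ²_Flooring = ((23−9)/6)² = 5.444

Forward pass:
ES_Roofing = 0; EF_Roofing = 14
ES_Electrical rough-in = 0; EF_Electrical rough-in = 14
ES_Plumbing rough-in = 0; EF_Plumbing rough-in = 9
ES_HVAC install = 0; EF_HVAC install = 5
ES_Insulation = max(EF_Plumbing rough-in=9, EF_HVAC install=5) = 9; EF_Insulation = 9+8 = 17
ES_Drywall = 14; EF_Drywall = 14+5 = 19
ES_Painting = max(EF_Plumbing rough-in=9, EF_HVAC install=5) = 9; EF_Painting = 9+13 = 22
ES_Flooring = max(EF_Roofing=14, EF_Electrical rough-in=14, EF_Insulation=17, EF_Drywall=19, EF_Painting=22) = 22; EF_Flooring = 22+14 = 36
Expected project duration μ = 36 days. Critical path: Plumbing rough-in → Painting → Flooring.

Variances on critical path: σ²_Plumbing rough-in=2.778, σ²_Painting=9.000, σ²_Flooring=5.444.
Largest is σ²_Painting = 9.000.

Painting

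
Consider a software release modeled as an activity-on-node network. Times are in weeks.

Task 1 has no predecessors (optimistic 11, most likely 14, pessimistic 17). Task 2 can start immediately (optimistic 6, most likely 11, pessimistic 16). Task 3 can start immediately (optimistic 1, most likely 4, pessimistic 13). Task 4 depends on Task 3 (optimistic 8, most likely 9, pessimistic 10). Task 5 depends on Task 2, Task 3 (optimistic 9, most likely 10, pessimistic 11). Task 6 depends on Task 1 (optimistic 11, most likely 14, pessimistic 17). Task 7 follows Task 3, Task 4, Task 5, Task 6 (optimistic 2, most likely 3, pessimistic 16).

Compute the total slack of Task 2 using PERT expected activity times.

te_Task 1 = (11 + 4·14 + 17)/6 = 84/6 = 14
te_Task 2 = (6 + 4·11 + 16)/6 = 66/6 = 11
te_Task 3 = (1 + 4·4 + 13)/6 = 30/6 = 5
te_Task 4 = (8 + 4·9 + 10)/6 = 54/6 = 9
te_Task 5 = (9 + 4·10 + 11)/6 = 60/6 = 10
te_Task 6 = (11 + 4·14 + 17)/6 = 84/6 = 14
te_Task 7 = (2 + 4·3 + 16)/6 = 30/6 = 5

Forward pass:
ES_Task 1 = 0; EF_Task 1 = 14
ES_Task 2 = 0; EF_Task 2 = 11
ES_Task 3 = 0; EF_Task 3 = 5
ES_Task 4 = 5; EF_Task 4 = 5+9 = 14
ES_Task 5 = max(EF_Task 2=11, EF_Task 3=5) = 11; EF_Task 5 = 11+10 = 21
ES_Task 6 = 14; EF_Task 6 = 14+14 = 28
ES_Task 7 = max(EF_Task 3=5, EF_Task 4=14, EF_Task 5=21, EF_Task 6=28) = 28; EF_Task 7 = 28+5 = 33
Expected project duration μ = 33 weeks. Critical path: Task 1 → Task 6 → Task 7.

Backward pass:
LF_Task 7 = 33; LS_Task 7 = 33−5 = 28
LF_Task 6 = LS_Task 7 = 28; LS_Task 6 = 28−14 = 14
LF_Task 5 = LS_Task 7 = 28; LS_Task 5 = 28−10 = 18
LF_Task 4 = LS_Task 7 = 28; LS_Task 4 = 28−9 = 19
LF_Task 3 = min(LS_Task 4=19, LS_Task 5=18, LS_Task 7=28) = 18; LS_Task 3 = 18−5 = 13
LF_Task 2 = LS_Task 5 = 18; LS_Task 2 = 18−11 = 7
LF_Task 1 = LS_Task 6 = 14; LS_Task 1 = 14−14 = 0
Slack_Task 2 = LS_Task 2 − ES_Task 2 = 7 − 0 = 7

7 weeks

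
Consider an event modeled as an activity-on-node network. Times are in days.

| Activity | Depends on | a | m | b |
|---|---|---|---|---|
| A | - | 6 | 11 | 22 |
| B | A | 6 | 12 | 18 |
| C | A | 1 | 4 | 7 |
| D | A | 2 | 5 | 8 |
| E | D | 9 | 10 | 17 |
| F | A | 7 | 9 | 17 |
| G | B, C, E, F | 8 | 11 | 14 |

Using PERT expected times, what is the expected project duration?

te_A = (6 + 4·11 + 22)/6 = 72/6 = 12
te_B = (6 + 4·12 + 18)/6 = 72/6 = 12
te_C = (1 + 4·4 + 7)/6 = 24/6 = 4
te_D = (2 + 4·5 + 8)/6 = 30/6 = 5
te_E = (9 + 4·10 + 17)/6 = 66/6 = 11
te_F = (7 + 4·9 + 17)/6 = 60/6 = 10
te_G = (8 + 4·11 + 14)/6 = 66/6 = 11

Forward pass:
ES_A = 0; EF_A = 12
ES_B = 12; EF_B = 12+12 = 24
ES_C = 12; EF_C = 12+4 = 16
ES_D = 12; EF_D = 12+5 = 17
ES_E = 17; EF_E = 17+11 = 28
ES_F = 12; EF_F = 12+10 = 22
ES_G = max(EF_B=24, EF_C=16, EF_E=28, EF_F=22) = 28; EF_G = 28+11 = 39
Expected project duration μ = 39 days. Critical path: A → D → E → G.

39 days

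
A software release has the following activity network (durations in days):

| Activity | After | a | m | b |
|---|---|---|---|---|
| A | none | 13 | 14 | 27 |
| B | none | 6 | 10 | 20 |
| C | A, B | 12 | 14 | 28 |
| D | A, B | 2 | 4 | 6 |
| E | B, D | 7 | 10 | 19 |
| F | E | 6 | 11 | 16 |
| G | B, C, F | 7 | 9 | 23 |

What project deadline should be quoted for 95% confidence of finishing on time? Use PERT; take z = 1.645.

te_A = (13 + 4·14 + 27)/6 = 96/6 = 16; σ²_A = ((27−13)/6)² = 5.444
te_B = (6 + 4·10 + 20)/6 = 66/6 = 11; σ²_B = ((20−6)/6)² = 5.444
te_C = (12 + 4·14 + 28)/6 = 96/6 = 16; σ²_C = ((28−12)/6)² = 7.111
te_D = (2 + 4·4 + 6)/6 = 24/6 = 4; σ²_D = ((6−2)/6)² = 0.444
te_E = (7 + 4·10 + 19)/6 = 66/6 = 11; σ²_E = ((19−7)/6)² = 4.000
te_F = (6 + 4·11 + 16)/6 = 66/6 = 11; σ²_F = ((16−6)/6)² = 2.778
te_G = (7 + 4·9 + 23)/6 = 66/6 = 11; σ²_G = ((23−7)/6)² = 7.111

Forward pass:
ES_A = 0; EF_A = 16
ES_B = 0; EF_B = 11
ES_C = max(EF_A=16, EF_B=11) = 16; EF_C = 16+16 = 32
ES_D = max(EF_A=16, EF_B=11) = 16; EF_D = 16+4 = 20
ES_E = max(EF_B=11, EF_D=20) = 20; EF_E = 20+11 = 31
ES_F = 31; EF_F = 31+11 = 42
ES_G = max(EF_B=11, EF_C=32, EF_F=42) = 42; EF_G = 42+11 = 53
Expected project duration μ = 53 days. Critical path: A → D → E → F → G.

Variance along critical path = 5.444 + 0.444 + 4.000 + 2.778 + 7.111 = 19.778; σ = 4.447 days.
D = μ + z·σ = 53 + 1.645·4.447 = 60.3 days

60.3 days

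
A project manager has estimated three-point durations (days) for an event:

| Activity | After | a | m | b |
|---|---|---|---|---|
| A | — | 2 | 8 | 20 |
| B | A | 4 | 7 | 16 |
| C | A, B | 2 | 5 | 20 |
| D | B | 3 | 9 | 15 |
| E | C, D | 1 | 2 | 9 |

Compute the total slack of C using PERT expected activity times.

2 days

te_A = (2 + 4·8 + 20)/6 = 54/6 = 9
te_B = (4 + 4·7 + 16)/6 = 48/6 = 8
te_C = (2 + 4·5 + 20)/6 = 42/6 = 7
te_D = (3 + 4·9 + 15)/6 = 54/6 = 9
te_E = (1 + 4·2 + 9)/6 = 18/6 = 3

Forward pass:
ES_A = 0; EF_A = 9
ES_B = 9; EF_B = 9+8 = 17
ES_C = max(EF_A=9, EF_B=17) = 17; EF_C = 17+7 = 24
ES_D = 17; EF_D = 17+9 = 26
ES_E = max(EF_C=24, EF_D=26) = 26; EF_E = 26+3 = 29
Expected project duration μ = 29 days. Critical path: A → B → D → E.

Backward pass:
LF_E = 29; LS_E = 29−3 = 26
LF_D = LS_E = 26; LS_D = 26−9 = 17
LF_C = LS_E = 26; LS_C = 26−7 = 19
LF_B = min(LS_C=19, LS_D=17) = 17; LS_B = 17−8 = 9
LF_A = min(LS_B=9, LS_C=19) = 9; LS_A = 9−9 = 0
Slack_C = LS_C − ES_C = 19 − 17 = 2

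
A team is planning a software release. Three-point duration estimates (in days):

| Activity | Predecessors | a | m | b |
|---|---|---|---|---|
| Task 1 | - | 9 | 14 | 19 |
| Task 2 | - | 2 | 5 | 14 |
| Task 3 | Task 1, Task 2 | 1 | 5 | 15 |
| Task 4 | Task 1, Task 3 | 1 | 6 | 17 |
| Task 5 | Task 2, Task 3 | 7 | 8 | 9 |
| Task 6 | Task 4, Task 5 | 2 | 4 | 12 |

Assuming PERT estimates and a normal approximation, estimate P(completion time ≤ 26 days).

te_Task 1 = (9 + 4·14 + 19)/6 = 84/6 = 14; σ²_Task 1 = ((19−9)/6)² = 2.778
te_Task 2 = (2 + 4·5 + 14)/6 = 36/6 = 6; σ²_Task 2 = ((14−2)/6)² = 4.000
te_Task 3 = (1 + 4·5 + 15)/6 = 36/6 = 6; σ²_Task 3 = ((15−1)/6)² = 5.444
te_Task 4 = (1 + 4·6 + 17)/6 = 42/6 = 7; σ²_Task 4 = ((17−1)/6)² = 7.111
te_Task 5 = (7 + 4·8 + 9)/6 = 48/6 = 8; σ²_Task 5 = ((9−7)/6)² = 0.111
te_Task 6 = (2 + 4·4 + 12)/6 = 30/6 = 5; σ²_Task 6 = ((12−2)/6)² = 2.778

Forward pass:
ES_Task 1 = 0; EF_Task 1 = 14
ES_Task 2 = 0; EF_Task 2 = 6
ES_Task 3 = max(EF_Task 1=14, EF_Task 2=6) = 14; EF_Task 3 = 14+6 = 20
ES_Task 4 = max(EF_Task 1=14, EF_Task 3=20) = 20; EF_Task 4 = 20+7 = 27
ES_Task 5 = max(EF_Task 2=6, EF_Task 3=20) = 20; EF_Task 5 = 20+8 = 28
ES_Task 6 = max(EF_Task 4=27, EF_Task 5=28) = 28; EF_Task 6 = 28+5 = 33
Expected project duration μ = 33 days. Critical path: Task 1 → Task 3 → Task 5 → Task 6.

Variance along critical path = 2.778 + 5.444 + 0.111 + 2.778 = 11.111; σ = √11.111 = 3.333 days.
Z = (26 − 33) / 3.333 = -2.100
P(T ≤ 26) = Φ(-2.100) ≈ 0.018

0.018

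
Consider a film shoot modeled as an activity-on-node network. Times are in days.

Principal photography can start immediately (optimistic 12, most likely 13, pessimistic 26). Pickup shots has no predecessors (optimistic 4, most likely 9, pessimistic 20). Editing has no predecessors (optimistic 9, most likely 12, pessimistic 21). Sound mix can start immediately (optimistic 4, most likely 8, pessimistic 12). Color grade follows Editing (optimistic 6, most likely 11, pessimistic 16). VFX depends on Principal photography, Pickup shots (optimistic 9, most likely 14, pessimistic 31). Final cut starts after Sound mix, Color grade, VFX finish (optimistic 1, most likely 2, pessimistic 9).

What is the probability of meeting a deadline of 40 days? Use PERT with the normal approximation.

0.907

te_Principal photography = (12 + 4·13 + 26)/6 = 90/6 = 15; σ²_Principal photography = ((26−12)/6)² = 5.444
te_Pickup shots = (4 + 4·9 + 20)/6 = 60/6 = 10; σ²_Pickup shots = ((20−4)/6)² = 7.111
te_Editing = (9 + 4·12 + 21)/6 = 78/6 = 13; σ²_Editing = ((21−9)/6)² = 4.000
te_Sound mix = (4 + 4·8 + 12)/6 = 48/6 = 8; σ²_Sound mix = ((12−4)/6)² = 1.778
te_Color grade = (6 + 4·11 + 16)/6 = 66/6 = 11; σ²_Color grade = ((16−6)/6)² = 2.778
te_VFX = (9 + 4·14 + 31)/6 = 96/6 = 16; σ²_VFX = ((31−9)/6)² = 13.444
te_Final cut = (1 + 4·2 + 9)/6 = 18/6 = 3; σ²_Final cut = ((9−1)/6)² = 1.778

Forward pass:
ES_Principal photography = 0; EF_Principal photography = 15
ES_Pickup shots = 0; EF_Pickup shots = 10
ES_Editing = 0; EF_Editing = 13
ES_Sound mix = 0; EF_Sound mix = 8
ES_Color grade = 13; EF_Color grade = 13+11 = 24
ES_VFX = max(EF_Principal photography=15, EF_Pickup shots=10) = 15; EF_VFX = 15+16 = 31
ES_Final cut = max(EF_Sound mix=8, EF_Color grade=24, EF_VFX=31) = 31; EF_Final cut = 31+3 = 34
Expected project duration μ = 34 days. Critical path: Principal photography → VFX → Final cut.

Variance along critical path = 5.444 + 13.444 + 1.778 = 20.667; σ = √20.667 = 4.546 days.
Z = (40 − 34) / 4.546 = 1.320
P(T ≤ 40) = Φ(1.320) ≈ 0.907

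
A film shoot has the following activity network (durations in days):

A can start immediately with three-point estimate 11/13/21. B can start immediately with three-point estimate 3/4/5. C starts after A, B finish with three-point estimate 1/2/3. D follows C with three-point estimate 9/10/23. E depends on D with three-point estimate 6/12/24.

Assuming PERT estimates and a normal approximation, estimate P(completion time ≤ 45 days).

te_A = (11 + 4·13 + 21)/6 = 84/6 = 14; σ²_A = ((21−11)/6)² = 2.778
te_B = (3 + 4·4 + 5)/6 = 24/6 = 4; σ²_B = ((5−3)/6)² = 0.111
te_C = (1 + 4·2 + 3)/6 = 12/6 = 2; σ²_C = ((3−1)/6)² = 0.111
te_D = (9 + 4·10 + 23)/6 = 72/6 = 12; σ²_D = ((23−9)/6)² = 5.444
te_E = (6 + 4·12 + 24)/6 = 78/6 = 13; σ²_E = ((24−6)/6)² = 9.000

Forward pass:
ES_A = 0; EF_A = 14
ES_B = 0; EF_B = 4
ES_C = max(EF_A=14, EF_B=4) = 14; EF_C = 14+2 = 16
ES_D = 16; EF_D = 16+12 = 28
ES_E = 28; EF_E = 28+13 = 41
Expected project duration μ = 41 days. Critical path: A → C → D → E.

Variance along critical path = 2.778 + 0.111 + 5.444 + 9.000 = 17.333; σ = √17.333 = 4.163 days.
Z = (45 − 41) / 4.163 = 0.961
P(T ≤ 45) = Φ(0.961) ≈ 0.832

0.832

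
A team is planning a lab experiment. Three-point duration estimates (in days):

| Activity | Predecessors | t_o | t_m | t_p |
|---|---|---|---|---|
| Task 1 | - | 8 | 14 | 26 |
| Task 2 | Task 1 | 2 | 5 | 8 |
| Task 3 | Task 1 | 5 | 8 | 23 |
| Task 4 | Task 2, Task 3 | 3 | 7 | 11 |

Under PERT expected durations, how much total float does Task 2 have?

te_Task 1 = (8 + 4·14 + 26)/6 = 90/6 = 15
te_Task 2 = (2 + 4·5 + 8)/6 = 30/6 = 5
te_Task 3 = (5 + 4·8 + 23)/6 = 60/6 = 10
te_Task 4 = (3 + 4·7 + 11)/6 = 42/6 = 7

Forward pass:
ES_Task 1 = 0; EF_Task 1 = 15
ES_Task 2 = 15; EF_Task 2 = 15+5 = 20
ES_Task 3 = 15; EF_Task 3 = 15+10 = 25
ES_Task 4 = max(EF_Task 2=20, EF_Task 3=25) = 25; EF_Task 4 = 25+7 = 32
Expected project duration μ = 32 days. Critical path: Task 1 → Task 3 → Task 4.

Backward pass:
LF_Task 4 = 32; LS_Task 4 = 32−7 = 25
LF_Task 3 = LS_Task 4 = 25; LS_Task 3 = 25−10 = 15
LF_Task 2 = LS_Task 4 = 25; LS_Task 2 = 25−5 = 20
LF_Task 1 = min(LS_Task 2=20, LS_Task 3=15) = 15; LS_Task 1 = 15−15 = 0
Slack_Task 2 = LS_Task 2 − ES_Task 2 = 20 − 15 = 5

5 days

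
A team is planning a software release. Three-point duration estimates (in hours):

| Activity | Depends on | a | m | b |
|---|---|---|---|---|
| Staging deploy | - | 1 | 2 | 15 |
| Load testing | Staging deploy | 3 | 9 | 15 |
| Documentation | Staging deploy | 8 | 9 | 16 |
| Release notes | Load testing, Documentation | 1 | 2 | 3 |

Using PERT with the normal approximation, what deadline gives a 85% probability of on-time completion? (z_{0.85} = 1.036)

te_Staging deploy = (1 + 4·2 + 15)/6 = 24/6 = 4; σ²_Staging deploy = ((15−1)/6)² = 5.444
te_Load testing = (3 + 4·9 + 15)/6 = 54/6 = 9; σ²_Load testing = ((15−3)/6)² = 4.000
te_Documentation = (8 + 4·9 + 16)/6 = 60/6 = 10; σ²_Documentation = ((16−8)/6)² = 1.778
te_Release notes = (1 + 4·2 + 3)/6 = 12/6 = 2; σ²_Release notes = ((3−1)/6)² = 0.111

Forward pass:
ES_Staging deploy = 0; EF_Staging deploy = 4
ES_Load testing = 4; EF_Load testing = 4+9 = 13
ES_Documentation = 4; EF_Documentation = 4+10 = 14
ES_Release notes = max(EF_Load testing=13, EF_Documentation=14) = 14; EF_Release notes = 14+2 = 16
Expected project duration μ = 16 hours. Critical path: Staging deploy → Documentation → Release notes.

Variance along critical path = 5.444 + 1.778 + 0.111 = 7.333; σ = 2.708 hours.
D = μ + z·σ = 16 + 1.036·2.708 = 18.8 hours

18.8 hours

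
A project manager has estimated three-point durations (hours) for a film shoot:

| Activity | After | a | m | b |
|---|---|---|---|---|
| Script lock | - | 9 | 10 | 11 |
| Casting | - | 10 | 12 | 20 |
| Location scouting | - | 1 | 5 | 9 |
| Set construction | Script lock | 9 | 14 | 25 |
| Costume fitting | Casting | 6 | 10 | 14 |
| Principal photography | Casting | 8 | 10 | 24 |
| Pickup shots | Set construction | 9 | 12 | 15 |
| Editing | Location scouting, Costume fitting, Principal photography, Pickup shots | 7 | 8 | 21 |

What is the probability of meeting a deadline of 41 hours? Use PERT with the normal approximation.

te_Script lock = (9 + 4·10 + 11)/6 = 60/6 = 10; σ²_Script lock = ((11−9)/6)² = 0.111
te_Casting = (10 + 4·12 + 20)/6 = 78/6 = 13; σ²_Casting = ((20−10)/6)² = 2.778
te_Location scouting = (1 + 4·5 + 9)/6 = 30/6 = 5; σ²_Location scouting = ((9−1)/6)² = 1.778
te_Set construction = (9 + 4·14 + 25)/6 = 90/6 = 15; σ²_Set construction = ((25−9)/6)² = 7.111
te_Costume fitting = (6 + 4·10 + 14)/6 = 60/6 = 10; σ²_Costume fitting = ((14−6)/6)² = 1.778
te_Principal photography = (8 + 4·10 + 24)/6 = 72/6 = 12; σ²_Principal photography = ((24−8)/6)² = 7.111
te_Pickup shots = (9 + 4·12 + 15)/6 = 72/6 = 12; σ²_Pickup shots = ((15−9)/6)² = 1.000
te_Editing = (7 + 4·8 + 21)/6 = 60/6 = 10; σ²_Editing = ((21−7)/6)² = 5.444

Forward pass:
ES_Script lock = 0; EF_Script lock = 10
ES_Casting = 0; EF_Casting = 13
ES_Location scouting = 0; EF_Location scouting = 5
ES_Set construction = 10; EF_Set construction = 10+15 = 25
ES_Costume fitting = 13; EF_Costume fitting = 13+10 = 23
ES_Principal photography = 13; EF_Principal photography = 13+12 = 25
ES_Pickup shots = 25; EF_Pickup shots = 25+12 = 37
ES_Editing = max(EF_Location scouting=5, EF_Costume fitting=23, EF_Principal photography=25, EF_Pickup shots=37) = 37; EF_Editing = 37+10 = 47
Expected project duration μ = 47 hours. Critical path: Script lock → Set construction → Pickup shots → Editing.

Variance along critical path = 0.111 + 7.111 + 1.000 + 5.444 = 13.667; σ = √13.667 = 3.697 hours.
Z = (41 − 47) / 3.697 = -1.623
P(T ≤ 41) = Φ(-1.623) ≈ 0.052

0.052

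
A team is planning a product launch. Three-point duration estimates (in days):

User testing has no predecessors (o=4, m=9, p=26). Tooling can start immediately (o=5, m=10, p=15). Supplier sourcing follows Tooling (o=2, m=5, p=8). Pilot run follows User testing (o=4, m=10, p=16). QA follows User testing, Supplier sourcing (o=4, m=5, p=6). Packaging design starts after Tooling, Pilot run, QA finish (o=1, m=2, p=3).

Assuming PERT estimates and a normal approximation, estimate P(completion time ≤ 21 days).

0.317

te_User testing = (4 + 4·9 + 26)/6 = 66/6 = 11; σ²_User testing = ((26−4)/6)² = 13.444
te_Tooling = (5 + 4·10 + 15)/6 = 60/6 = 10; σ²_Tooling = ((15−5)/6)² = 2.778
te_Supplier sourcing = (2 + 4·5 + 8)/6 = 30/6 = 5; σ²_Supplier sourcing = ((8−2)/6)² = 1.000
te_Pilot run = (4 + 4·10 + 16)/6 = 60/6 = 10; σ²_Pilot run = ((16−4)/6)² = 4.000
te_QA = (4 + 4·5 + 6)/6 = 30/6 = 5; σ²_QA = ((6−4)/6)² = 0.111
te_Packaging design = (1 + 4·2 + 3)/6 = 12/6 = 2; σ²_Packaging design = ((3−1)/6)² = 0.111

Forward pass:
ES_User testing = 0; EF_User testing = 11
ES_Tooling = 0; EF_Tooling = 10
ES_Supplier sourcing = 10; EF_Supplier sourcing = 10+5 = 15
ES_Pilot run = 11; EF_Pilot run = 11+10 = 21
ES_QA = max(EF_User testing=11, EF_Supplier sourcing=15) = 15; EF_QA = 15+5 = 20
ES_Packaging design = max(EF_Tooling=10, EF_Pilot run=21, EF_QA=20) = 21; EF_Packaging design = 21+2 = 23
Expected project duration μ = 23 days. Critical path: User testing → Pilot run → Packaging design.

Variance along critical path = 13.444 + 4.000 + 0.111 = 17.556; σ = √17.556 = 4.190 days.
Z = (21 − 23) / 4.190 = -0.477
P(T ≤ 21) = Φ(-0.477) ≈ 0.317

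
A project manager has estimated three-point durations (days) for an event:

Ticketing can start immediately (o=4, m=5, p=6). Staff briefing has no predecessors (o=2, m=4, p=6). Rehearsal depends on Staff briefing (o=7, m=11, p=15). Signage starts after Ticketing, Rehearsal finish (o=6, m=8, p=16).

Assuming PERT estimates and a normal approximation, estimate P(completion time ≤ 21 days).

0.090

te_Ticketing = (4 + 4·5 + 6)/6 = 30/6 = 5; σ²_Ticketing = ((6−4)/6)² = 0.111
te_Staff briefing = (2 + 4·4 + 6)/6 = 24/6 = 4; σ²_Staff briefing = ((6−2)/6)² = 0.444
te_Rehearsal = (7 + 4·11 + 15)/6 = 66/6 = 11; σ²_Rehearsal = ((15−7)/6)² = 1.778
te_Signage = (6 + 4·8 + 16)/6 = 54/6 = 9; σ²_Signage = ((16−6)/6)² = 2.778

Forward pass:
ES_Ticketing = 0; EF_Ticketing = 5
ES_Staff briefing = 0; EF_Staff briefing = 4
ES_Rehearsal = 4; EF_Rehearsal = 4+11 = 15
ES_Signage = max(EF_Ticketing=5, EF_Rehearsal=15) = 15; EF_Signage = 15+9 = 24
Expected project duration μ = 24 days. Critical path: Staff briefing → Rehearsal → Signage.

Variance along critical path = 0.444 + 1.778 + 2.778 = 5.000; σ = √5.000 = 2.236 days.
Z = (21 − 24) / 2.236 = -1.342
P(T ≤ 21) = Φ(-1.342) ≈ 0.090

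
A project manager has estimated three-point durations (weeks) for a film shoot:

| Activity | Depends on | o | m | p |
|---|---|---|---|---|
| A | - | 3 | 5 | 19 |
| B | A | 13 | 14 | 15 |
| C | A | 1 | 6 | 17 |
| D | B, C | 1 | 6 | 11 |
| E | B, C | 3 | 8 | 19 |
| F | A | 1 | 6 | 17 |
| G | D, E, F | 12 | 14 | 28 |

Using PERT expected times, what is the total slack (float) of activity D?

te_A = (3 + 4·5 + 19)/6 = 42/6 = 7
te_B = (13 + 4·14 + 15)/6 = 84/6 = 14
te_C = (1 + 4·6 + 17)/6 = 42/6 = 7
te_D = (1 + 4·6 + 11)/6 = 36/6 = 6
te_E = (3 + 4·8 + 19)/6 = 54/6 = 9
te_F = (1 + 4·6 + 17)/6 = 42/6 = 7
te_G = (12 + 4·14 + 28)/6 = 96/6 = 16

Forward pass:
ES_A = 0; EF_A = 7
ES_B = 7; EF_B = 7+14 = 21
ES_C = 7; EF_C = 7+7 = 14
ES_D = max(EF_B=21, EF_C=14) = 21; EF_D = 21+6 = 27
ES_E = max(EF_B=21, EF_C=14) = 21; EF_E = 21+9 = 30
ES_F = 7; EF_F = 7+7 = 14
ES_G = max(EF_D=27, EF_E=30, EF_F=14) = 30; EF_G = 30+16 = 46
Expected project duration μ = 46 weeks. Critical path: A → B → E → G.

Backward pass:
LF_G = 46; LS_G = 46−16 = 30
LF_F = LS_G = 30; LS_F = 30−7 = 23
LF_E = LS_G = 30; LS_E = 30−9 = 21
LF_D = LS_G = 30; LS_D = 30−6 = 24
LF_C = min(LS_D=24, LS_E=21) = 21; LS_C = 21−7 = 14
LF_B = min(LS_D=24, LS_E=21) = 21; LS_B = 21−14 = 7
LF_A = min(LS_B=7, LS_C=14, LS_F=23) = 7; LS_A = 7−7 = 0
Slack_D = LS_D − ES_D = 24 − 21 = 3

3 weeks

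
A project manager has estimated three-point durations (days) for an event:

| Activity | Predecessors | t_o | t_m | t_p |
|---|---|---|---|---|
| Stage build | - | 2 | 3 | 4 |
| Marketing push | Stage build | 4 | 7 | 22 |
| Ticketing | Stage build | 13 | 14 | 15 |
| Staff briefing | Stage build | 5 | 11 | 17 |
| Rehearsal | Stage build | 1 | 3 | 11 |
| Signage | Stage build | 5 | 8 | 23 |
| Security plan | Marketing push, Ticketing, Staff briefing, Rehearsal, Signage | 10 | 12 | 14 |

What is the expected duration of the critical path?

te_Stage build = (2 + 4·3 + 4)/6 = 18/6 = 3
te_Marketing push = (4 + 4·7 + 22)/6 = 54/6 = 9
te_Ticketing = (13 + 4·14 + 15)/6 = 84/6 = 14
te_Staff briefing = (5 + 4·11 + 17)/6 = 66/6 = 11
te_Rehearsal = (1 + 4·3 + 11)/6 = 24/6 = 4
te_Signage = (5 + 4·8 + 23)/6 = 60/6 = 10
te_Security plan = (10 + 4·12 + 14)/6 = 72/6 = 12

Forward pass:
ES_Stage build = 0; EF_Stage build = 3
ES_Marketing push = 3; EF_Marketing push = 3+9 = 12
ES_Ticketing = 3; EF_Ticketing = 3+14 = 17
ES_Staff briefing = 3; EF_Staff briefing = 3+11 = 14
ES_Rehearsal = 3; EF_Rehearsal = 3+4 = 7
ES_Signage = 3; EF_Signage = 3+10 = 13
ES_Security plan = max(EF_Marketing push=12, EF_Ticketing=17, EF_Staff briefing=14, EF_Rehearsal=7, EF_Signage=13) = 17; EF_Security plan = 17+12 = 29
Expected project duration μ = 29 days. Critical path: Stage build → Ticketing → Security plan.

29 days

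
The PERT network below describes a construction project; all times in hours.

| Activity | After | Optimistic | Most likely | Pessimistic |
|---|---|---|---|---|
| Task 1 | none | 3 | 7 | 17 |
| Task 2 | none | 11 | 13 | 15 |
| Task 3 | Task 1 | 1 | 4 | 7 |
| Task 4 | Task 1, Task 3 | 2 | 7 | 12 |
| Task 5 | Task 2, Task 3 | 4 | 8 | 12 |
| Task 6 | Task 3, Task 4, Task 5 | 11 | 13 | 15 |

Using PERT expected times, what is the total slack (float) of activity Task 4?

te_Task 1 = (3 + 4·7 + 17)/6 = 48/6 = 8
te_Task 2 = (11 + 4·13 + 15)/6 = 78/6 = 13
te_Task 3 = (1 + 4·4 + 7)/6 = 24/6 = 4
te_Task 4 = (2 + 4·7 + 12)/6 = 42/6 = 7
te_Task 5 = (4 + 4·8 + 12)/6 = 48/6 = 8
te_Task 6 = (11 + 4·13 + 15)/6 = 78/6 = 13

Forward pass:
ES_Task 1 = 0; EF_Task 1 = 8
ES_Task 2 = 0; EF_Task 2 = 13
ES_Task 3 = 8; EF_Task 3 = 8+4 = 12
ES_Task 4 = max(EF_Task 1=8, EF_Task 3=12) = 12; EF_Task 4 = 12+7 = 19
ES_Task 5 = max(EF_Task 2=13, EF_Task 3=12) = 13; EF_Task 5 = 13+8 = 21
ES_Task 6 = max(EF_Task 3=12, EF_Task 4=19, EF_Task 5=21) = 21; EF_Task 6 = 21+13 = 34
Expected project duration μ = 34 hours. Critical path: Task 2 → Task 5 → Task 6.

Backward pass:
LF_Task 6 = 34; LS_Task 6 = 34−13 = 21
LF_Task 5 = LS_Task 6 = 21; LS_Task 5 = 21−8 = 13
LF_Task 4 = LS_Task 6 = 21; LS_Task 4 = 21−7 = 14
LF_Task 3 = min(LS_Task 4=14, LS_Task 5=13, LS_Task 6=21) = 13; LS_Task 3 = 13−4 = 9
LF_Task 2 = LS_Task 5 = 13; LS_Task 2 = 13−13 = 0
LF_Task 1 = min(LS_Task 3=9, LS_Task 4=14) = 9; LS_Task 1 = 9−8 = 1
Slack_Task 4 = LS_Task 4 − ES_Task 4 = 14 − 12 = 2

2 hours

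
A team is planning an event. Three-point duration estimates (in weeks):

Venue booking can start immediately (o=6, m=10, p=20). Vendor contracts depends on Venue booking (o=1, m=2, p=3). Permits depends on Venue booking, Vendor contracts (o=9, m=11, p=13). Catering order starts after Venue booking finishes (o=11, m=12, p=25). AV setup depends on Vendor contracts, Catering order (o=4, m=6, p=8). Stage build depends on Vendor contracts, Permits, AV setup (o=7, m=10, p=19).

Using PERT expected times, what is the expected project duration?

te_Venue booking = (6 + 4·10 + 20)/6 = 66/6 = 11
te_Vendor contracts = (1 + 4·2 + 3)/6 = 12/6 = 2
te_Permits = (9 + 4·11 + 13)/6 = 66/6 = 11
te_Catering order = (11 + 4·12 + 25)/6 = 84/6 = 14
te_AV setup = (4 + 4·6 + 8)/6 = 36/6 = 6
te_Stage build = (7 + 4·10 + 19)/6 = 66/6 = 11

Forward pass:
ES_Venue booking = 0; EF_Venue booking = 11
ES_Vendor contracts = 11; EF_Vendor contracts = 11+2 = 13
ES_Permits = max(EF_Venue booking=11, EF_Vendor contracts=13) = 13; EF_Permits = 13+11 = 24
ES_Catering order = 11; EF_Catering order = 11+14 = 25
ES_AV setup = max(EF_Vendor contracts=13, EF_Catering order=25) = 25; EF_AV setup = 25+6 = 31
ES_Stage build = max(EF_Vendor contracts=13, EF_Permits=24, EF_AV setup=31) = 31; EF_Stage build = 31+11 = 42
Expected project duration μ = 42 weeks. Critical path: Venue booking → Catering order → AV setup → Stage build.

42 weeks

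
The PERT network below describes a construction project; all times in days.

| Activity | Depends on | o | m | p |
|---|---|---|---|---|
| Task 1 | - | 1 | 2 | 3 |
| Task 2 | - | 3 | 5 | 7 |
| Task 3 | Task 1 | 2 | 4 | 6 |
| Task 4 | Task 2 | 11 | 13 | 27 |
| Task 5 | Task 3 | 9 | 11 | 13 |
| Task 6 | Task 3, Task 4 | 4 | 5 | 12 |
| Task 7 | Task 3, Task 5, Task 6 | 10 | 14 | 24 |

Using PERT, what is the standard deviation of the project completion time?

te_Task 1 = (1 + 4·2 + 3)/6 = 12/6 = 2; σ²_Task 1 = ((3−1)/6)² = 0.111
te_Task 2 = (3 + 4·5 + 7)/6 = 30/6 = 5; σ²_Task 2 = ((7−3)/6)² = 0.444
te_Task 3 = (2 + 4·4 + 6)/6 = 24/6 = 4; σ²_Task 3 = ((6−2)/6)² = 0.444
te_Task 4 = (11 + 4·13 + 27)/6 = 90/6 = 15; σ²_Task 4 = ((27−11)/6)² = 7.111
te_Task 5 = (9 + 4·11 + 13)/6 = 66/6 = 11; σ²_Task 5 = ((13−9)/6)² = 0.444
te_Task 6 = (4 + 4·5 + 12)/6 = 36/6 = 6; σ²_Task 6 = ((12−4)/6)² = 1.778
te_Task 7 = (10 + 4·14 + 24)/6 = 90/6 = 15; σ²_Task 7 = ((24−10)/6)² = 5.444

Forward pass:
ES_Task 1 = 0; EF_Task 1 = 2
ES_Task 2 = 0; EF_Task 2 = 5
ES_Task 3 = 2; EF_Task 3 = 2+4 = 6
ES_Task 4 = 5; EF_Task 4 = 5+15 = 20
ES_Task 5 = 6; EF_Task 5 = 6+11 = 17
ES_Task 6 = max(EF_Task 3=6, EF_Task 4=20) = 20; EF_Task 6 = 20+6 = 26
ES_Task 7 = max(EF_Task 3=6, EF_Task 5=17, EF_Task 6=26) = 26; EF_Task 7 = 26+15 = 41
Expected project duration μ = 41 days. Critical path: Task 2 → Task 4 → Task 6 → Task 7.

Variance along critical path = 0.444 + 7.111 + 1.778 + 5.444 = 14.778
σ = √14.778 = 3.844 days

3.84 days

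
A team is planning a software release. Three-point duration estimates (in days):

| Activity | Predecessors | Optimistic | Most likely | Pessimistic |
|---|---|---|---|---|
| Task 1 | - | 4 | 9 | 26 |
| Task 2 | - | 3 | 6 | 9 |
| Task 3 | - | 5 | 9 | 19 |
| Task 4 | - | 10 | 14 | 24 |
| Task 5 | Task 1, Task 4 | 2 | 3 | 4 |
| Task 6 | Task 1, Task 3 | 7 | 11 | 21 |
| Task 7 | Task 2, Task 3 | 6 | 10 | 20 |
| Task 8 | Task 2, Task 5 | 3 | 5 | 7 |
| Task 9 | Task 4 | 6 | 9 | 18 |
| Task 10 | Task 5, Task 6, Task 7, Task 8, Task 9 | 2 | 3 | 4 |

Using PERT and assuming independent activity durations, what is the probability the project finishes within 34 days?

te_Task 1 = (4 + 4·9 + 26)/6 = 66/6 = 11; σ²_Task 1 = ((26−4)/6)² = 13.444
te_Task 2 = (3 + 4·6 + 9)/6 = 36/6 = 6; σ²_Task 2 = ((9−3)/6)² = 1.000
te_Task 3 = (5 + 4·9 + 19)/6 = 60/6 = 10; σ²_Task 3 = ((19−5)/6)² = 5.444
te_Task 4 = (10 + 4·14 + 24)/6 = 90/6 = 15; σ²_Task 4 = ((24−10)/6)² = 5.444
te_Task 5 = (2 + 4·3 + 4)/6 = 18/6 = 3; σ²_Task 5 = ((4−2)/6)² = 0.111
te_Task 6 = (7 + 4·11 + 21)/6 = 72/6 = 12; σ²_Task 6 = ((21−7)/6)² = 5.444
te_Task 7 = (6 + 4·10 + 20)/6 = 66/6 = 11; σ²_Task 7 = ((20−6)/6)² = 5.444
te_Task 8 = (3 + 4·5 + 7)/6 = 30/6 = 5; σ²_Task 8 = ((7−3)/6)² = 0.444
te_Task 9 = (6 + 4·9 + 18)/6 = 60/6 = 10; σ²_Task 9 = ((18−6)/6)² = 4.000
te_Task 10 = (2 + 4·3 + 4)/6 = 18/6 = 3; σ²_Task 10 = ((4−2)/6)² = 0.111

Forward pass:
ES_Task 1 = 0; EF_Task 1 = 11
ES_Task 2 = 0; EF_Task 2 = 6
ES_Task 3 = 0; EF_Task 3 = 10
ES_Task 4 = 0; EF_Task 4 = 15
ES_Task 5 = max(EF_Task 1=11, EF_Task 4=15) = 15; EF_Task 5 = 15+3 = 18
ES_Task 6 = max(EF_Task 1=11, EF_Task 3=10) = 11; EF_Task 6 = 11+12 = 23
ES_Task 7 = max(EF_Task 2=6, EF_Task 3=10) = 10; EF_Task 7 = 10+11 = 21
ES_Task 8 = max(EF_Task 2=6, EF_Task 5=18) = 18; EF_Task 8 = 18+5 = 23
ES_Task 9 = 15; EF_Task 9 = 15+10 = 25
ES_Task 10 = max(EF_Task 5=18, EF_Task 6=23, EF_Task 7=21, EF_Task 8=23, EF_Task 9=25) = 25; EF_Task 10 = 25+3 = 28
Expected project duration μ = 28 days. Critical path: Task 4 → Task 9 → Task 10.

Variance along critical path = 5.444 + 4.000 + 0.111 = 9.556; σ = √9.556 = 3.091 days.
Z = (34 − 28) / 3.091 = 1.941
P(T ≤ 34) = Φ(1.941) ≈ 0.974

0.974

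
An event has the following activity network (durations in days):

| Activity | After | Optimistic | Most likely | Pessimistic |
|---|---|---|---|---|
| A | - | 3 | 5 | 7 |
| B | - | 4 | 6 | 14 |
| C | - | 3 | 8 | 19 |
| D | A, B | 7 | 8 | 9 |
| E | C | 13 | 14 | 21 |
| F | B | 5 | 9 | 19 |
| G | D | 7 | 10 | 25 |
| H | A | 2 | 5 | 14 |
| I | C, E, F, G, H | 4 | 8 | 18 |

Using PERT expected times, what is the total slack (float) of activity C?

3 days

te_A = (3 + 4·5 + 7)/6 = 30/6 = 5
te_B = (4 + 4·6 + 14)/6 = 42/6 = 7
te_C = (3 + 4·8 + 19)/6 = 54/6 = 9
te_D = (7 + 4·8 + 9)/6 = 48/6 = 8
te_E = (13 + 4·14 + 21)/6 = 90/6 = 15
te_F = (5 + 4·9 + 19)/6 = 60/6 = 10
te_G = (7 + 4·10 + 25)/6 = 72/6 = 12
te_H = (2 + 4·5 + 14)/6 = 36/6 = 6
te_I = (4 + 4·8 + 18)/6 = 54/6 = 9

Forward pass:
ES_A = 0; EF_A = 5
ES_B = 0; EF_B = 7
ES_C = 0; EF_C = 9
ES_D = max(EF_A=5, EF_B=7) = 7; EF_D = 7+8 = 15
ES_E = 9; EF_E = 9+15 = 24
ES_F = 7; EF_F = 7+10 = 17
ES_G = 15; EF_G = 15+12 = 27
ES_H = 5; EF_H = 5+6 = 11
ES_I = max(EF_C=9, EF_E=24, EF_F=17, EF_G=27, EF_H=11) = 27; EF_I = 27+9 = 36
Expected project duration μ = 36 days. Critical path: B → D → G → I.

Backward pass:
LF_I = 36; LS_I = 36−9 = 27
LF_H = LS_I = 27; LS_H = 27−6 = 21
LF_G = LS_I = 27; LS_G = 27−12 = 15
LF_F = LS_I = 27; LS_F = 27−10 = 17
LF_E = LS_I = 27; LS_E = 27−15 = 12
LF_D = LS_G = 15; LS_D = 15−8 = 7
LF_C = min(LS_E=12, LS_I=27) = 12; LS_C = 12−9 = 3
LF_B = min(LS_D=7, LS_F=17) = 7; LS_B = 7−7 = 0
LF_A = min(LS_D=7, LS_H=21) = 7; LS_A = 7−5 = 2
Slack_C = LS_C − ES_C = 3 − 0 = 3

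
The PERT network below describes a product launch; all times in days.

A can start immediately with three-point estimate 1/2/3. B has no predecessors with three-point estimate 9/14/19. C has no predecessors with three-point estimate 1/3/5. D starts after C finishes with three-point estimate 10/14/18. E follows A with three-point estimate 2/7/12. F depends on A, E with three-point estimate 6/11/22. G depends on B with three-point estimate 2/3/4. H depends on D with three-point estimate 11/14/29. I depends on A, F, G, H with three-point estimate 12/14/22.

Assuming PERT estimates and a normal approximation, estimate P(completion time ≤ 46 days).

0.296

te_A = (1 + 4·2 + 3)/6 = 12/6 = 2; σ²_A = ((3−1)/6)² = 0.111
te_B = (9 + 4·14 + 19)/6 = 84/6 = 14; σ²_B = ((19−9)/6)² = 2.778
te_C = (1 + 4·3 + 5)/6 = 18/6 = 3; σ²_C = ((5−1)/6)² = 0.444
te_D = (10 + 4·14 + 18)/6 = 84/6 = 14; σ²_D = ((18−10)/6)² = 1.778
te_E = (2 + 4·7 + 12)/6 = 42/6 = 7; σ²_E = ((12−2)/6)² = 2.778
te_F = (6 + 4·11 + 22)/6 = 72/6 = 12; σ²_F = ((22−6)/6)² = 7.111
te_G = (2 + 4·3 + 4)/6 = 18/6 = 3; σ²_G = ((4−2)/6)² = 0.111
te_H = (11 + 4·14 + 29)/6 = 96/6 = 16; σ²_H = ((29−11)/6)² = 9.000
te_I = (12 + 4·14 + 22)/6 = 90/6 = 15; σ²_I = ((22−12)/6)² = 2.778

Forward pass:
ES_A = 0; EF_A = 2
ES_B = 0; EF_B = 14
ES_C = 0; EF_C = 3
ES_D = 3; EF_D = 3+14 = 17
ES_E = 2; EF_E = 2+7 = 9
ES_F = max(EF_A=2, EF_E=9) = 9; EF_F = 9+12 = 21
ES_G = 14; EF_G = 14+3 = 17
ES_H = 17; EF_H = 17+16 = 33
ES_I = max(EF_A=2, EF_F=21, EF_G=17, EF_H=33) = 33; EF_I = 33+15 = 48
Expected project duration μ = 48 days. Critical path: C → D → H → I.

Variance along critical path = 0.444 + 1.778 + 9.000 + 2.778 = 14.000; σ = √14.000 = 3.742 days.
Z = (46 − 48) / 3.742 = -0.535
P(T ≤ 46) = Φ(-0.535) ≈ 0.296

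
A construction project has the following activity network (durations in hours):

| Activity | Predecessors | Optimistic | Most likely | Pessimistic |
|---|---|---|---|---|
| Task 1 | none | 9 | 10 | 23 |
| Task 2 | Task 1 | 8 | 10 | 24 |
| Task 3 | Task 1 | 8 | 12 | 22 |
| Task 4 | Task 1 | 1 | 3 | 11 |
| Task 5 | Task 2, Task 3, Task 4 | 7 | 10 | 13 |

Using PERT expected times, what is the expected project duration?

te_Task 1 = (9 + 4·10 + 23)/6 = 72/6 = 12
te_Task 2 = (8 + 4·10 + 24)/6 = 72/6 = 12
te_Task 3 = (8 + 4·12 + 22)/6 = 78/6 = 13
te_Task 4 = (1 + 4·3 + 11)/6 = 24/6 = 4
te_Task 5 = (7 + 4·10 + 13)/6 = 60/6 = 10

Forward pass:
ES_Task 1 = 0; EF_Task 1 = 12
ES_Task 2 = 12; EF_Task 2 = 12+12 = 24
ES_Task 3 = 12; EF_Task 3 = 12+13 = 25
ES_Task 4 = 12; EF_Task 4 = 12+4 = 16
ES_Task 5 = max(EF_Task 2=24, EF_Task 3=25, EF_Task 4=16) = 25; EF_Task 5 = 25+10 = 35
Expected project duration μ = 35 hours. Critical path: Task 1 → Task 3 → Task 5.

35 hours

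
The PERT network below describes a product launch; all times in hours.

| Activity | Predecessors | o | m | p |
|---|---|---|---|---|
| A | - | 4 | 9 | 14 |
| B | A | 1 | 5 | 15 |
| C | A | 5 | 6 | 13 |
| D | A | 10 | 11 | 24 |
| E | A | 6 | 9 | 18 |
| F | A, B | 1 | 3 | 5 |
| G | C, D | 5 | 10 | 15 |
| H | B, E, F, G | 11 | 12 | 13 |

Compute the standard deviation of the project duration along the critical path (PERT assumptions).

3.33 hours

te_A = (4 + 4·9 + 14)/6 = 54/6 = 9; σ²_A = ((14−4)/6)² = 2.778
te_B = (1 + 4·5 + 15)/6 = 36/6 = 6; σ²_B = ((15−1)/6)² = 5.444
te_C = (5 + 4·6 + 13)/6 = 42/6 = 7; σ²_C = ((13−5)/6)² = 1.778
te_D = (10 + 4·11 + 24)/6 = 78/6 = 13; σ²_D = ((24−10)/6)² = 5.444
te_E = (6 + 4·9 + 18)/6 = 60/6 = 10; σ²_E = ((18−6)/6)² = 4.000
te_F = (1 + 4·3 + 5)/6 = 18/6 = 3; σ²_F = ((5−1)/6)² = 0.444
te_G = (5 + 4·10 + 15)/6 = 60/6 = 10; σ²_G = ((15−5)/6)² = 2.778
te_H = (11 + 4·12 + 13)/6 = 72/6 = 12; σ²_H = ((13−11)/6)² = 0.111

Forward pass:
ES_A = 0; EF_A = 9
ES_B = 9; EF_B = 9+6 = 15
ES_C = 9; EF_C = 9+7 = 16
ES_D = 9; EF_D = 9+13 = 22
ES_E = 9; EF_E = 9+10 = 19
ES_F = max(EF_A=9, EF_B=15) = 15; EF_F = 15+3 = 18
ES_G = max(EF_C=16, EF_D=22) = 22; EF_G = 22+10 = 32
ES_H = max(EF_B=15, EF_E=19, EF_F=18, EF_G=32) = 32; EF_H = 32+12 = 44
Expected project duration μ = 44 hours. Critical path: A → D → G → H.

Variance along critical path = 2.778 + 5.444 + 2.778 + 0.111 = 11.111
σ = √11.111 = 3.333 hours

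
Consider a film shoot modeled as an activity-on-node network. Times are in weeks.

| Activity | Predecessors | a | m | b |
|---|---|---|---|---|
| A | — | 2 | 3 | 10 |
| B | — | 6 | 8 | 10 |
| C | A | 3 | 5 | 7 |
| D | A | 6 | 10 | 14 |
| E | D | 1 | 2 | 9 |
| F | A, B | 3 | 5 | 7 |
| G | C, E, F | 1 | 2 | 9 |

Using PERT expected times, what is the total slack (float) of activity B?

4 weeks

te_A = (2 + 4·3 + 10)/6 = 24/6 = 4
te_B = (6 + 4·8 + 10)/6 = 48/6 = 8
te_C = (3 + 4·5 + 7)/6 = 30/6 = 5
te_D = (6 + 4·10 + 14)/6 = 60/6 = 10
te_E = (1 + 4·2 + 9)/6 = 18/6 = 3
te_F = (3 + 4·5 + 7)/6 = 30/6 = 5
te_G = (1 + 4·2 + 9)/6 = 18/6 = 3

Forward pass:
ES_A = 0; EF_A = 4
ES_B = 0; EF_B = 8
ES_C = 4; EF_C = 4+5 = 9
ES_D = 4; EF_D = 4+10 = 14
ES_E = 14; EF_E = 14+3 = 17
ES_F = max(EF_A=4, EF_B=8) = 8; EF_F = 8+5 = 13
ES_G = max(EF_C=9, EF_E=17, EF_F=13) = 17; EF_G = 17+3 = 20
Expected project duration μ = 20 weeks. Critical path: A → D → E → G.

Backward pass:
LF_G = 20; LS_G = 20−3 = 17
LF_F = LS_G = 17; LS_F = 17−5 = 12
LF_E = LS_G = 17; LS_E = 17−3 = 14
LF_D = LS_E = 14; LS_D = 14−10 = 4
LF_C = LS_G = 17; LS_C = 17−5 = 12
LF_B = LS_F = 12; LS_B = 12−8 = 4
LF_A = min(LS_C=12, LS_D=4, LS_F=12) = 4; LS_A = 4−4 = 0
Slack_B = LS_B − ES_B = 4 − 0 = 4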